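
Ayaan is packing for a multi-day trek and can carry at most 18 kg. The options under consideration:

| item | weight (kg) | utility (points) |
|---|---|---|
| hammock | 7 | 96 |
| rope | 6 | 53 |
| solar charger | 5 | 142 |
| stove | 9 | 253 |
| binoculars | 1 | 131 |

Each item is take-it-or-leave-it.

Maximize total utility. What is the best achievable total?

526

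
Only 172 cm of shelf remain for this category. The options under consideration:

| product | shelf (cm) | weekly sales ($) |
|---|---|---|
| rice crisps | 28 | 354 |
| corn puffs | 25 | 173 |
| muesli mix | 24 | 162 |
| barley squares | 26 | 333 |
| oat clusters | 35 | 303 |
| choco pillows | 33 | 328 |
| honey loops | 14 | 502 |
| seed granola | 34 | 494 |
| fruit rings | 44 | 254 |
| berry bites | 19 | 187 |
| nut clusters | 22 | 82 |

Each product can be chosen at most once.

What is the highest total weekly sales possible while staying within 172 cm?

By weekly sales per cm: honey loops 35.86, seed granola 14.53, barley squares 12.81 lead.
Filling by ratio: rice crisps + barley squares + choco pillows + honey loops + seed granola + berry bites for 2198, with 18 cm left unused.
The 19 cm tied up in berry bites is better spent on oat clusters — total rises to 2314 (170 cm).
The spare 2 cm is too small for any remaining product, and no exchange beats 2314.

2314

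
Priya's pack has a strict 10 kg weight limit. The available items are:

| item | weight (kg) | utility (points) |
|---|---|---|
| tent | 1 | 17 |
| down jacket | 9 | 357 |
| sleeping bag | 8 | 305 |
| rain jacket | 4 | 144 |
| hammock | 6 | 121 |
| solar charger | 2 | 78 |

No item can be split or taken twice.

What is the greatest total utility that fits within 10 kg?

383

Greedy by ratio would take tent + down jacket: 10 kg used, total 374.
Dropping tent and down jacket frees 10 kg; slotting in sleeping bag + solar charger (10 kg) lifts the total to 383 at 10 kg.
The closest alternative, tent + down jacket, reaches only 374.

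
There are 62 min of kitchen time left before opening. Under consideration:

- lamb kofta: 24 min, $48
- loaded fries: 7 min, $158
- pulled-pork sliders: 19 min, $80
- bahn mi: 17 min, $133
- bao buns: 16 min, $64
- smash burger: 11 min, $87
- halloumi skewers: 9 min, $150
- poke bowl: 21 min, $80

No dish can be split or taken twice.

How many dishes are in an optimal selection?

5

Optimal total is 592.
For example loaded fries + bahn mi + bao buns + smash burger + halloumi skewers achieves it, using 60 min.
Any selection reaching 592 contains exactly 5 dishes.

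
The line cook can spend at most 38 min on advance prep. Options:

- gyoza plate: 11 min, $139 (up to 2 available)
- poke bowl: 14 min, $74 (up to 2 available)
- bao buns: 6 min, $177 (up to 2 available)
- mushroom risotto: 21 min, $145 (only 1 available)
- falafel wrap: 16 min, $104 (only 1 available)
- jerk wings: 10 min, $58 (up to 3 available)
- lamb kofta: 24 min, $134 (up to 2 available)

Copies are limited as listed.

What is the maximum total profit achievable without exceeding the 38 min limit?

632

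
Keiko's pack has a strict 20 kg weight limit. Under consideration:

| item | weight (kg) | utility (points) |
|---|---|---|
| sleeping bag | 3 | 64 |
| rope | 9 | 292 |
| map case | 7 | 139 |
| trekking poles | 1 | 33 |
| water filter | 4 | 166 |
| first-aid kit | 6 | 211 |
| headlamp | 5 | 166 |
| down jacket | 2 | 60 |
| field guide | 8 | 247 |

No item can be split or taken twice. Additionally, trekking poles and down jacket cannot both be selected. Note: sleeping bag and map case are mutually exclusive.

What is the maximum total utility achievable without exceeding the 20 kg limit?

Taking rope + trekking poles + water filter + first-aid kit: 20 kg used, 702 in utility.

702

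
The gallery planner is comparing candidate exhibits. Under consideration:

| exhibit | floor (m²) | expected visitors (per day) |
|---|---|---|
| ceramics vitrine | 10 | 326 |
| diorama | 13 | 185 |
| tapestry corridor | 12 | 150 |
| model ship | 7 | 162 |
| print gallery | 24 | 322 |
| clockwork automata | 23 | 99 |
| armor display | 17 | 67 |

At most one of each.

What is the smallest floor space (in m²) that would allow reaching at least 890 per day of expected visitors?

53

Look for the lowest-floor combination reaching 890.
ceramics vitrine + tapestry corridor + model ship + print gallery reaches 960 using 53 m².
No combination under 53 m² hits 890.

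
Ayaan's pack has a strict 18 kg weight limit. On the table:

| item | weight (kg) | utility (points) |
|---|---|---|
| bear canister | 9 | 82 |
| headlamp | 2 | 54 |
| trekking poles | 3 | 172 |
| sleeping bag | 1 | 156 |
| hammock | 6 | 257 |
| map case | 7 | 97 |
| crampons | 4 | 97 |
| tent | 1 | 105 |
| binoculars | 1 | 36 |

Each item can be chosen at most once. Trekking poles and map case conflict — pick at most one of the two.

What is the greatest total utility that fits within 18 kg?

Best packing: headlamp + trekking poles + sleeping bag + hammock + crampons + tent + binoculars — 18 kg, 877 total.
That's the maximum — no feasible swap from here does better than 877.

877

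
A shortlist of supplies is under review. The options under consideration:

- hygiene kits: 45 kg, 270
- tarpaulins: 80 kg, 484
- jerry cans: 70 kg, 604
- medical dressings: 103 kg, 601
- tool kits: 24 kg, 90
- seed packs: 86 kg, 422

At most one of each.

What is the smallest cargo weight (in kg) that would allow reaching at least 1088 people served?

Need the lightest bundle worth ≥ 1088.
Taking tarpaulins + jerry cans gives 1088 (≥ 1088) for 150 kg.
Any bundle with less than 150 kg falls short of 1088.

150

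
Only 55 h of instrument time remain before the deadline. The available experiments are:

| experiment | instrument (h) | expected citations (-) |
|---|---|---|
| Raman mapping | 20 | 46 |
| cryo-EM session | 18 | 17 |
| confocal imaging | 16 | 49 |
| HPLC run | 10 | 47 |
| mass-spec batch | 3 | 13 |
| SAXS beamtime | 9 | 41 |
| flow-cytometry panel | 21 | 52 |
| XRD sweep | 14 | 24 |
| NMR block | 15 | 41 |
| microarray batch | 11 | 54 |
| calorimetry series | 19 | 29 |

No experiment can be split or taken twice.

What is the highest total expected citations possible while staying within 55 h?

Greedy by ratio would take confocal imaging + HPLC run + mass-spec batch + SAXS beamtime + microarray batch: 49 h used, total 204.
The 16 h tied up in confocal imaging is better spent on flow-cytometry panel — total rises to 207 (54 h).
The closest alternative, confocal imaging + HPLC run + mass-spec batch + SAXS beamtime + microarray batch, reaches only 204.

207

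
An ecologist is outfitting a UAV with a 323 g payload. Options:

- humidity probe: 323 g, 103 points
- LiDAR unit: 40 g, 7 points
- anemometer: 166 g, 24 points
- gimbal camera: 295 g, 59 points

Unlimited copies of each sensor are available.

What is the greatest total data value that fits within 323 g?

Best packing: humidity probe — 323 g, 103 total.

103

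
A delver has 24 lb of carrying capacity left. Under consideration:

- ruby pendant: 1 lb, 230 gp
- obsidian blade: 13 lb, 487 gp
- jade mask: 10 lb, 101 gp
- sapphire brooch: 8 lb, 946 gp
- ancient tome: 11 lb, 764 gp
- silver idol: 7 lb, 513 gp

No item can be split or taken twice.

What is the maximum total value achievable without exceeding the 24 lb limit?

1940

The ratio heuristic lands on ruby pendant + sapphire brooch + silver idol (1689) but leaves 8 lb idle.
Replace silver idol with ancient tome: the trade gains 251 net, giving 1940 at 20 lb.
The spare 4 lb is too small for any remaining item, and no exchange beats 1940.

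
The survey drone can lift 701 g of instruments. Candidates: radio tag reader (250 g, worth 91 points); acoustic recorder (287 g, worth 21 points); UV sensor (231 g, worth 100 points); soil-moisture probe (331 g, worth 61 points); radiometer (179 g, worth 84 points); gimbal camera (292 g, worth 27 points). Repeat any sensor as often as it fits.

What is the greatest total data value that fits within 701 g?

Greedy by ratio would take 3×radiometer: 537 g used, total 252.
Replace 3×radiometer with 3×UV sensor: the trade gains 48 net, giving 300 at 693 g.
That's the maximum — no swap from here does better than 300.

300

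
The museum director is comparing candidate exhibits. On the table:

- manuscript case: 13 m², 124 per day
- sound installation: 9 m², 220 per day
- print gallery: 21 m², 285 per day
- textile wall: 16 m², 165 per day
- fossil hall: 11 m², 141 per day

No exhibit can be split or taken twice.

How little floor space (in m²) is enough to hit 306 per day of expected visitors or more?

Look for the lowest-floor combination reaching 306.
Taking sound installation + fossil hall gives 361 (≥ 306) for 20 m².
Any bundle with less than 20 m² falls short of 306.

20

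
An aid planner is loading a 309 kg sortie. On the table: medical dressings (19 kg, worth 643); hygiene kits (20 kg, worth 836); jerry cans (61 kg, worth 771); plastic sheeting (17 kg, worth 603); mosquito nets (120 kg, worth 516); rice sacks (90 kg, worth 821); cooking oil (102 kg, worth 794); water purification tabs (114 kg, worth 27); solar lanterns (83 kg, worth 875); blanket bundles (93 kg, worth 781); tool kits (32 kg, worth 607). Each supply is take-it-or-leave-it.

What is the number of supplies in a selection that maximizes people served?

6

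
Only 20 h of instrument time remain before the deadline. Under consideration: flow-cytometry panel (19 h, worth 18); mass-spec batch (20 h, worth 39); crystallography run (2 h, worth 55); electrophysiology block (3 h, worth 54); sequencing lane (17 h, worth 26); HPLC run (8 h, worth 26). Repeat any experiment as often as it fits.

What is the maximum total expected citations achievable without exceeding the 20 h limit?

10×crystallography run uses 20 of the 20 h and totals 550.
Nothing else within 20 h beats 550.

550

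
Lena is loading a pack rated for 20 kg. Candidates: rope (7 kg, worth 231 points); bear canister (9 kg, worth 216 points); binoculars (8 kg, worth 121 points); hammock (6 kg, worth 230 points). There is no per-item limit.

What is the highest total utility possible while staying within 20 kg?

Greedy by ratio would take 3×hammock: 18 kg used, total 690.
Dropping 2×hammock frees 12 kg; slotting in 2×rope (14 kg) lifts the total to 692 at 20 kg.

692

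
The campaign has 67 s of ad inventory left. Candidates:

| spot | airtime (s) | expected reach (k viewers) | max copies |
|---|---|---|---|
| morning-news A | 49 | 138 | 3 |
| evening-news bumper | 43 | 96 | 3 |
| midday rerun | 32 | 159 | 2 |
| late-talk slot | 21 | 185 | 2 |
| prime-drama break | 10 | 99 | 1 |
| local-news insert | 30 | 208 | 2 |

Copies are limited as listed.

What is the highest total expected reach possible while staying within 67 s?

492

Filling by ratio: 2×late-talk slot + prime-drama break for 469, with 15 s left unused.
Dropping late-talk slot frees 21 s; slotting in local-news insert (30 s) lifts the total to 492 at 61 s.
No other feasible combination exceeds 492.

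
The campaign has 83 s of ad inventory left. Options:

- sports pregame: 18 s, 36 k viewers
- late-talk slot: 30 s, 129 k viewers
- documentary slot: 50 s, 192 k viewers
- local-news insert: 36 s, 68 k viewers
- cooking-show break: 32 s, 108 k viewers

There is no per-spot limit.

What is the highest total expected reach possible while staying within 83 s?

321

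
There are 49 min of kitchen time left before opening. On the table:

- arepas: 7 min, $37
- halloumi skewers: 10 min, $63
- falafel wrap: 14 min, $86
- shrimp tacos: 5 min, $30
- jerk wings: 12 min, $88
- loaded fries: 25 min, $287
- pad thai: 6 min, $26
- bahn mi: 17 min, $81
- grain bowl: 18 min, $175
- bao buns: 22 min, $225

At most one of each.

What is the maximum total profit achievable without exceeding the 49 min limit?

512

Ranking by ratio (profit/min): loaded fries 11.48, bao buns 10.23, grain bowl 9.72.
Taking loaded fries + bao buns: 47 min used, 512 in profit.
Every other selection either busts 49 min or fails to beat 512.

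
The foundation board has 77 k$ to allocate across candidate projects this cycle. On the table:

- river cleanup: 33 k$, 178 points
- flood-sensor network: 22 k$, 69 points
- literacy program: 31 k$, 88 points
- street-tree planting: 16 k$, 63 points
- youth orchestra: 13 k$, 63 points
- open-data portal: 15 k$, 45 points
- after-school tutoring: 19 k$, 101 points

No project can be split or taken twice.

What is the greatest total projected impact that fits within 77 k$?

349

Taking the top-ratio projects first gives river cleanup + youth orchestra + after-school tutoring for 342 (65 k$).
The 19 k$ tied up in after-school tutoring is better spent on street-tree planting + open-data portal — total rises to 349 (77 k$).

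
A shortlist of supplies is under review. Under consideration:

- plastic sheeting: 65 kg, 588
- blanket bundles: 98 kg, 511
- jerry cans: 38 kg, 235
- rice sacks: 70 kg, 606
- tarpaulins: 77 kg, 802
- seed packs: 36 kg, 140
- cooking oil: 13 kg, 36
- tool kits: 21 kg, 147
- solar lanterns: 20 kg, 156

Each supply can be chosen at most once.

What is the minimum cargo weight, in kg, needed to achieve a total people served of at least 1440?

Look for the lowest-cargo combination reaching 1440.
Taking rice sacks + tarpaulins + cooking oil gives 1444 (≥ 1440) for 160 kg.
Any bundle with less than 160 kg falls short of 1440.

160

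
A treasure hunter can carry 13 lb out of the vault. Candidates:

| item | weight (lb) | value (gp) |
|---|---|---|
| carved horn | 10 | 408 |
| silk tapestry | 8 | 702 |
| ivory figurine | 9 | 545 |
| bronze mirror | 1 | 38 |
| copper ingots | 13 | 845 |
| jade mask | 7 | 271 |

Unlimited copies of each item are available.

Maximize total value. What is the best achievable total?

By value per lb: silk tapestry 87.75, copper ingots 65.00, ivory figurine 60.56 lead.
Best packing: silk tapestry + 5×bronze mirror — 13 lb, 892 total.
No other feasible combination exceeds 892.

892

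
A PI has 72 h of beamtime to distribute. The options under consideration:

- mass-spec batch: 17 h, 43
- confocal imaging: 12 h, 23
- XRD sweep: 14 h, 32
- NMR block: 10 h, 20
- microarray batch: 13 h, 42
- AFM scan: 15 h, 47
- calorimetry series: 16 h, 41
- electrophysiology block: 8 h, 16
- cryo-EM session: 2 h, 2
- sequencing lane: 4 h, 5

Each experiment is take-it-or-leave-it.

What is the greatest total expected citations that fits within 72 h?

193

Best packing: mass-spec batch + NMR block + microarray batch + AFM scan + calorimetry series — 71 h, 193 total.
The spare 1 h is too small for any remaining experiment, and no exchange beats 193.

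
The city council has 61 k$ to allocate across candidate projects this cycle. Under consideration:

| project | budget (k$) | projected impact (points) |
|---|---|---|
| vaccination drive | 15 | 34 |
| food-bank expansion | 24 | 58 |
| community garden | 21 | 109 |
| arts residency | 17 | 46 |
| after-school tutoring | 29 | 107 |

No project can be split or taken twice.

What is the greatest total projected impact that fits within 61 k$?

Density check — community garden 5.19, after-school tutoring 3.69, arts residency 2.71 are the best per k$.
The ratio ordering already packs tightly: community garden + after-school tutoring, 50 k$, 216.

216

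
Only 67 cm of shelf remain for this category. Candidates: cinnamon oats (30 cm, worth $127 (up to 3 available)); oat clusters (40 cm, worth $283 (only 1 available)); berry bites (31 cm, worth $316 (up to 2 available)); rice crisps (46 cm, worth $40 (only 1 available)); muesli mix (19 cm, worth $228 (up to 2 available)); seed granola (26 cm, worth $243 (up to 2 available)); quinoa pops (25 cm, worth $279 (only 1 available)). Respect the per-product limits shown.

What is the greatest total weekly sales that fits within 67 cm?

Taking 2×muesli mix + quinoa pops: 63 cm used, 735 in weekly sales.
That's the maximum — no swap from here does better than 735.

735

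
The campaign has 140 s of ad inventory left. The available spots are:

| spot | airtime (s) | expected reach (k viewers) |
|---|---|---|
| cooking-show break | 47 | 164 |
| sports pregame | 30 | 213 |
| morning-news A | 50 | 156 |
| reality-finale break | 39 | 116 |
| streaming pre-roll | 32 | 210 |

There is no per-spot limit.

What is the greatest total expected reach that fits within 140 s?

4×sports pregame uses 120 of the 140 s and totals 852.
No other feasible combination exceeds 852.

852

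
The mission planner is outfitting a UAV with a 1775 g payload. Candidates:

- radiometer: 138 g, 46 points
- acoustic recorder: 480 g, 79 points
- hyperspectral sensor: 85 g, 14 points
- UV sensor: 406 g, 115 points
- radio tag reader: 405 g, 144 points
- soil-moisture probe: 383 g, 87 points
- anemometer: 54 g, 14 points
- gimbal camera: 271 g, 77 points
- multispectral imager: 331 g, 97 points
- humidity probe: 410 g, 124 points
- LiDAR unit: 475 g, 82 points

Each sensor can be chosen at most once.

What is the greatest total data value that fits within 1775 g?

540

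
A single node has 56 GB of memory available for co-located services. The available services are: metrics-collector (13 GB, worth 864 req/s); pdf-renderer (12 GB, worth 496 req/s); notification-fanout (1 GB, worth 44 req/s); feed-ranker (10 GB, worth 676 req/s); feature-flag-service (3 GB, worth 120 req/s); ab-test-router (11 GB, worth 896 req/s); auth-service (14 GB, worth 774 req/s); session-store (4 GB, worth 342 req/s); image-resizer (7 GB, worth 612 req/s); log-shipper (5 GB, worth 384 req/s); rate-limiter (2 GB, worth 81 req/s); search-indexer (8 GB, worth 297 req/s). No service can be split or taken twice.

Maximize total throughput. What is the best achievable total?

4019

Best packing: metrics-collector + notification-fanout + feed-ranker + feature-flag-service + ab-test-router + session-store + image-resizer + log-shipper + rate-limiter — 56 GB, 4019 total.
Runner-up metrics-collector + feed-ranker + feature-flag-service + ab-test-router + session-store + image-resizer + log-shipper + rate-limiter tops out at 3975.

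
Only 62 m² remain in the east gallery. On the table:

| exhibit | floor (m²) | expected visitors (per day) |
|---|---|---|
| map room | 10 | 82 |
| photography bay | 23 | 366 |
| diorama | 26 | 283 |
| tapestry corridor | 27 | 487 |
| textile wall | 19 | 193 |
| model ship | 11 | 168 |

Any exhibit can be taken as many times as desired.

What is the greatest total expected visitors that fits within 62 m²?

1021

A density-first pass picks 2×tapestry corridor — 974 at 54 m².
Dropping tapestry corridor frees 27 m²; slotting in photography bay + model ship (34 m²) lifts the total to 1021 at 61 m².
Nothing else within 62 m² beats 1021.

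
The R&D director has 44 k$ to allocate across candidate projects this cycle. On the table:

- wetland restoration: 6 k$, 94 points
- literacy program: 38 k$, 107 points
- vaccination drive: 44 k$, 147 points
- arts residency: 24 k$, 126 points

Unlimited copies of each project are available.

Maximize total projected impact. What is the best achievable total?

658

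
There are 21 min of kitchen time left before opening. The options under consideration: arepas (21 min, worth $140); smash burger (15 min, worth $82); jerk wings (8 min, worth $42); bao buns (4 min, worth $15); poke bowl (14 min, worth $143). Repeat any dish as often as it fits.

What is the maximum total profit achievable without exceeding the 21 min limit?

158

The ratio ordering already packs tightly: bao buns + poke bowl, 18 min, 158.
That's the maximum — no swap from here does better than 158.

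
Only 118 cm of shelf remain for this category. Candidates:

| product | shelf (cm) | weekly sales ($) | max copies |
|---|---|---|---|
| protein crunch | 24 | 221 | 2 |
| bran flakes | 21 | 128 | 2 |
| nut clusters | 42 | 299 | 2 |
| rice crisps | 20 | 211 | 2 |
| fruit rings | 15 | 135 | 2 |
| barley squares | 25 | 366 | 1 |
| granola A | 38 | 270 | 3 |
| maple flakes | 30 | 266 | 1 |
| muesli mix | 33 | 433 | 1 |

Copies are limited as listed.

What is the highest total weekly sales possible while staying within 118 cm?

1366

Taking the top-ratio products first gives 2×rice crisps + fruit rings + barley squares + muesli mix for 1356 (113 cm).
Replace rice crisps with protein crunch: the trade gains 10 net, giving 1366 at 117 cm.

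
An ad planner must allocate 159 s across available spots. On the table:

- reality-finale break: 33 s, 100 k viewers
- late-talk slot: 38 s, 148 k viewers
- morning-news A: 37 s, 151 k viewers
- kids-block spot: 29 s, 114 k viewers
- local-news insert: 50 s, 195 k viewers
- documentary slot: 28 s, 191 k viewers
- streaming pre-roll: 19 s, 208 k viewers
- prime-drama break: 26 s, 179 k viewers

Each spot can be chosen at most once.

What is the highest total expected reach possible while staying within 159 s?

887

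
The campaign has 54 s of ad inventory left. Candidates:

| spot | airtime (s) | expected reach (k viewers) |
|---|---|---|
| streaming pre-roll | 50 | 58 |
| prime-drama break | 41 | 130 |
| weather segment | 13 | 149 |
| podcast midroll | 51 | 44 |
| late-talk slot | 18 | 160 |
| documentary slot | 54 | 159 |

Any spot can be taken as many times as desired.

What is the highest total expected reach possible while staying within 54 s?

The ratio ordering already packs tightly: 4×weather segment, 52 s, 596.
No other feasible combination exceeds 596.

596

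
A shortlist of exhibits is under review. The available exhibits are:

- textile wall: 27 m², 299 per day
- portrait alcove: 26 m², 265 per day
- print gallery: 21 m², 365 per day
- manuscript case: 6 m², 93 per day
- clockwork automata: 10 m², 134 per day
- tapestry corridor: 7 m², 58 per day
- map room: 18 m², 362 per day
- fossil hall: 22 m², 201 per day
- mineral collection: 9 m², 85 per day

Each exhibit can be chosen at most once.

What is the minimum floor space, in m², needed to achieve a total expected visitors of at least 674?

39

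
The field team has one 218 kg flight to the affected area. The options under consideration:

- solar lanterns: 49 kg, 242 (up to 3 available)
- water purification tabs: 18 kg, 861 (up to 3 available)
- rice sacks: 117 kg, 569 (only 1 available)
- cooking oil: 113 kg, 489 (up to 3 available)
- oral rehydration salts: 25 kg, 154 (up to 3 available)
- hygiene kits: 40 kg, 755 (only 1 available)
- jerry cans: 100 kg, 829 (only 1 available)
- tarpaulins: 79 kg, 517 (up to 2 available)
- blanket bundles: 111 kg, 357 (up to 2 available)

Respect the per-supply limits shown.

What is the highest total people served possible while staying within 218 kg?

4167

By people served per kg: water purification tabs 47.83, hygiene kits 18.88, jerry cans 8.29, tarpaulins 6.54 lead.
Best packing: 3×water purification tabs + hygiene kits + jerry cans — 194 kg, 4167 total.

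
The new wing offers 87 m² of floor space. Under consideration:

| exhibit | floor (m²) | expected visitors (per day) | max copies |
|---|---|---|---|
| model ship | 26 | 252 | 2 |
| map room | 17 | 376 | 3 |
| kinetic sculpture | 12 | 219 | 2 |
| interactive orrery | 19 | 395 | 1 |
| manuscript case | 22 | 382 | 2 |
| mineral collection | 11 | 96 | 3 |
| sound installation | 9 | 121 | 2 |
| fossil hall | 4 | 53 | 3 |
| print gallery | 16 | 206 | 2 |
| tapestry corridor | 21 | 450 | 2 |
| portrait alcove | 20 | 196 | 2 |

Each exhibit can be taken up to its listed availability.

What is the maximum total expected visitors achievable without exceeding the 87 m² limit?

Ranking by ratio (expected visitors/m²): map room 22.12, tapestry corridor 21.43, interactive orrery 20.79.
The ratio heuristic lands on 3×map room + kinetic sculpture + tapestry corridor (1797) but leaves 3 m² idle.
Dropping map room frees 17 m²; slotting in interactive orrery (19 m²) lifts the total to 1816 at 86 m².
Every other selection either busts 87 m² or exceeds an availability limit or fails to beat 1816.

1816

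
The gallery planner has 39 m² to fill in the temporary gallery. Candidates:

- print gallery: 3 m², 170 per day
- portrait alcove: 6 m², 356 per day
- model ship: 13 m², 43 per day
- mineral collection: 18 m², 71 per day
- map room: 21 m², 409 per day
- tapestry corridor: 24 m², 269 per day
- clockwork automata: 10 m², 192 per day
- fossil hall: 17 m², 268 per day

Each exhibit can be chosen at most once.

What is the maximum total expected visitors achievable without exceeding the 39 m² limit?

Greedy by ratio would take print gallery + portrait alcove + map room: 30 m² used, total 935.
Dropping map room frees 21 m²; slotting in clockwork automata + fossil hall (27 m²) lifts the total to 986 at 36 m².
Nothing else within 39 m² beats 986.

986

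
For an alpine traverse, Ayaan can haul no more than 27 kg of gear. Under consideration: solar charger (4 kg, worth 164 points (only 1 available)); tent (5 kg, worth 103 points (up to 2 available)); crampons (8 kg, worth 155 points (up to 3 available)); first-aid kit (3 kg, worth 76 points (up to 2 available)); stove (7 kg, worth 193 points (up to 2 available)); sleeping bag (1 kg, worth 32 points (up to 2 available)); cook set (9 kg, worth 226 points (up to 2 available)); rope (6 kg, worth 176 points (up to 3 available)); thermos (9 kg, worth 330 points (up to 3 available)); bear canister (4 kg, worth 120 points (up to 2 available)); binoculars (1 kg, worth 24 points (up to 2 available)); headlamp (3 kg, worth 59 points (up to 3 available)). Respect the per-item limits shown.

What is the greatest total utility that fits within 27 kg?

Greedy by ratio would take solar charger + first-aid kit + 2×sleeping bag + 2×thermos: 27 kg used, total 964.
Replace solar charger and first-aid kit and 2×sleeping bag with thermos: the trade gains 26 net, giving 990 at 27 kg.
No other feasible combination exceeds 990.

990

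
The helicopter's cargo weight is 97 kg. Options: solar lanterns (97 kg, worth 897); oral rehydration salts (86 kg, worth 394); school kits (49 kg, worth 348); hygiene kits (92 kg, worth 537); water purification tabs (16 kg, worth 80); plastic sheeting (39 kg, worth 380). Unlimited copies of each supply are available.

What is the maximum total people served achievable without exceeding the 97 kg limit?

897

Greedy by ratio would take water purification tabs + 2×plastic sheeting: 94 kg used, total 840.
Replace water purification tabs and 2×plastic sheeting with solar lanterns: the trade gains 57 net, giving 897 at 97 kg.
That's the maximum — no swap from here does better than 897.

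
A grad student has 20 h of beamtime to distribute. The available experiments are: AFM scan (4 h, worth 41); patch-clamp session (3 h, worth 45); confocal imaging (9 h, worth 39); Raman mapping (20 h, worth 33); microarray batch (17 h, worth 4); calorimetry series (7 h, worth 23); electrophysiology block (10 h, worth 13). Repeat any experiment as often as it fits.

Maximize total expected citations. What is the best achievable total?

By expected citations per h: patch-clamp session 15.00, AFM scan 10.25, confocal imaging 4.33 lead.
6×patch-clamp session uses 18 of the 20 h and totals 270.

270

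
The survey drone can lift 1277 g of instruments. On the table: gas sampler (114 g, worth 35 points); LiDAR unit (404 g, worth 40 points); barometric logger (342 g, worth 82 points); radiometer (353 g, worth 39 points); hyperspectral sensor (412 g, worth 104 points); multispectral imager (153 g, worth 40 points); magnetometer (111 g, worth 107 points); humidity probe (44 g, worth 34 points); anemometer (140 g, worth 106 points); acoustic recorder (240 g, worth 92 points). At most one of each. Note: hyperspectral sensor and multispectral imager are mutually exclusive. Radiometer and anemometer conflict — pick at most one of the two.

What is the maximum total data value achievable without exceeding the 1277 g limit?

496

Gas sampler + barometric logger + multispectral imager + magnetometer + humidity probe + anemometer + acoustic recorder uses 1144 of the 1277 g and totals 496.
No other feasible combination exceeds 496.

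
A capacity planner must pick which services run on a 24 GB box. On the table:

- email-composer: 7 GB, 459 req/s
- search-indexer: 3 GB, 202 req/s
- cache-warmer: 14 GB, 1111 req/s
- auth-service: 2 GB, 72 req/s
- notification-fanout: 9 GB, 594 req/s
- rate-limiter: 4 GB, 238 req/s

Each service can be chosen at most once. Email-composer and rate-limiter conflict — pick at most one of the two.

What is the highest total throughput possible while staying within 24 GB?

1772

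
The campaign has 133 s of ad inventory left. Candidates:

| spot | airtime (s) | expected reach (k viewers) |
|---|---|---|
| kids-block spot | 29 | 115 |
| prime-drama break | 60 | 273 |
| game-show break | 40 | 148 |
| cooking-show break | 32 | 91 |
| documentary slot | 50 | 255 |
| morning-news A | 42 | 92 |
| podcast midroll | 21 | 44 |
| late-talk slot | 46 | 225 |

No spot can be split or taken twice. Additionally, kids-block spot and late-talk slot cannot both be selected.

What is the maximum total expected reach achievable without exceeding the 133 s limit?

572

Best packing: prime-drama break + documentary slot + podcast midroll — 131 s, 572 total.
The closest alternative, cooking-show break + documentary slot + late-talk slot, reaches only 571.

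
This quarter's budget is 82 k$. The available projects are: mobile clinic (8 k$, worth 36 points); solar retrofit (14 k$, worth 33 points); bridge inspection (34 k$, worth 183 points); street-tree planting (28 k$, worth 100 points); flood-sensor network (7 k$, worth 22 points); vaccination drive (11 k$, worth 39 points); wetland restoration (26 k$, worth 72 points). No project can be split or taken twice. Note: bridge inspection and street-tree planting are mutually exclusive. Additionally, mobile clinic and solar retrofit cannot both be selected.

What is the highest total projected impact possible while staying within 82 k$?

330

Taking mobile clinic + bridge inspection + vaccination drive + wetland restoration: 79 k$ used, 330 in projected impact.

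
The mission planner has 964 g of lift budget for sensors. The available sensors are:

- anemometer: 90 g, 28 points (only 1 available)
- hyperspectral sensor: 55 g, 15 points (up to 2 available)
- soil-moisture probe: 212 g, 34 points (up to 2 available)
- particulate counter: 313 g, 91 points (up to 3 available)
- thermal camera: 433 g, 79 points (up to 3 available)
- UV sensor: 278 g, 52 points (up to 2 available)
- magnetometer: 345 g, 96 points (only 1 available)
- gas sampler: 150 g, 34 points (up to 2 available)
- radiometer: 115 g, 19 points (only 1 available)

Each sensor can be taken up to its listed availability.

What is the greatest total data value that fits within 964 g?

273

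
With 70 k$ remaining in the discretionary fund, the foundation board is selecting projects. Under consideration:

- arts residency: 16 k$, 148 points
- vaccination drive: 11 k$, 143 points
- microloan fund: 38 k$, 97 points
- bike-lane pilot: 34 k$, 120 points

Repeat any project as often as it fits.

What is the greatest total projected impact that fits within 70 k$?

Best packing: 6×vaccination drive — 66 k$, 858 total.
Nothing else within 70 k$ beats 858.

858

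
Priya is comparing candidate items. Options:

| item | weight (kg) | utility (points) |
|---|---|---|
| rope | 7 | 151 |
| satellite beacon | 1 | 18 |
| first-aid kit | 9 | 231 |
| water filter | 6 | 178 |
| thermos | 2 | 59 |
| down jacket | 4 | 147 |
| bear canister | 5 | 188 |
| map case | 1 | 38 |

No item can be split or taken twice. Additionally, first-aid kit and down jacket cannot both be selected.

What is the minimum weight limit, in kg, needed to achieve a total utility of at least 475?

15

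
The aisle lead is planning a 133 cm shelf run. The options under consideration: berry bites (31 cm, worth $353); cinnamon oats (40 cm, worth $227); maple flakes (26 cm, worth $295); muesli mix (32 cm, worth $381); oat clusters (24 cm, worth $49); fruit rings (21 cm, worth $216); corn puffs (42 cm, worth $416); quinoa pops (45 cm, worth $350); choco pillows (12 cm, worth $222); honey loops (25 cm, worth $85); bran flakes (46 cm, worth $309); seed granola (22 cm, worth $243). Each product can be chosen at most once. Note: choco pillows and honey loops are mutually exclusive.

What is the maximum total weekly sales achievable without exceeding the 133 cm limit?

By weekly sales per cm: choco pillows 18.50, muesli mix 11.91, berry bites 11.39, maple flakes 11.35 lead.
A density-first pass picks berry bites + maple flakes + muesli mix + choco pillows + seed granola — 1494 at 123 cm.
Dropping berry bites and seed granola frees 53 cm; slotting in fruit rings + corn puffs (63 cm) lifts the total to 1530 at 133 cm.
The closest alternative, berry bites + maple flakes + corn puffs + choco pillows + seed granola, reaches only 1529.

1530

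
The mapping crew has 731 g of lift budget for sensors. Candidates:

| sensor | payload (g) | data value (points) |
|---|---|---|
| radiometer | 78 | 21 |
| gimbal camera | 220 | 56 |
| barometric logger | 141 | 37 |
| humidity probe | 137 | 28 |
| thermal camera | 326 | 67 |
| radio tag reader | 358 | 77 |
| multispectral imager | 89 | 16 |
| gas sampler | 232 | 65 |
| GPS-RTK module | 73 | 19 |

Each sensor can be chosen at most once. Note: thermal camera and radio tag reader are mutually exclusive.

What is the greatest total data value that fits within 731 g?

186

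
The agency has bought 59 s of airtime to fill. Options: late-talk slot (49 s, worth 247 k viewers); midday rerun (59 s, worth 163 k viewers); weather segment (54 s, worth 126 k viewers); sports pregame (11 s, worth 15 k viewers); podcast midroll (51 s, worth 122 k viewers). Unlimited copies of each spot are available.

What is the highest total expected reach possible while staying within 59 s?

247

Late-talk slot uses 49 of the 59 s and totals 247.
No other feasible combination exceeds 247.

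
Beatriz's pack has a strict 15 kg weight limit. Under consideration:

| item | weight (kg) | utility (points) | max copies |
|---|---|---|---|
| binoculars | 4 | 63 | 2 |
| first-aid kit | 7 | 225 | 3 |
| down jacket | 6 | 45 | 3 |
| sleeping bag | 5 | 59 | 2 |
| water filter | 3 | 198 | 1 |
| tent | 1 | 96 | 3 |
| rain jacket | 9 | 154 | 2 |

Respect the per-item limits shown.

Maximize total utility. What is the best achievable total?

711

Ranking by ratio (utility/kg): tent 96.00, water filter 66.00, first-aid kit 32.14.
The ratio ordering already packs tightly: first-aid kit + water filter + 3×tent, 13 kg, 711.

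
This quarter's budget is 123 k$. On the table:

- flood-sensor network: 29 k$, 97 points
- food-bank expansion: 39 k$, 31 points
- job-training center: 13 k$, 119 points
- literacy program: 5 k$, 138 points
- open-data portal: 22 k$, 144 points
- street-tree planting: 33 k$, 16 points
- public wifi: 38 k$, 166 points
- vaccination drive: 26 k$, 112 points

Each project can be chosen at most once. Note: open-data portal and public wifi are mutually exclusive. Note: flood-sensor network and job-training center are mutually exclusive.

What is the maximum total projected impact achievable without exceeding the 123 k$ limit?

566

Density check — literacy program 27.60, job-training center 9.15, open-data portal 6.55 are the best per k$.
Food-bank expansion + job-training center + literacy program + public wifi + vaccination drive uses 121 of the 123 k$ and totals 566.
Runner-up job-training center + literacy program + street-tree planting + public wifi + vaccination drive tops out at 551.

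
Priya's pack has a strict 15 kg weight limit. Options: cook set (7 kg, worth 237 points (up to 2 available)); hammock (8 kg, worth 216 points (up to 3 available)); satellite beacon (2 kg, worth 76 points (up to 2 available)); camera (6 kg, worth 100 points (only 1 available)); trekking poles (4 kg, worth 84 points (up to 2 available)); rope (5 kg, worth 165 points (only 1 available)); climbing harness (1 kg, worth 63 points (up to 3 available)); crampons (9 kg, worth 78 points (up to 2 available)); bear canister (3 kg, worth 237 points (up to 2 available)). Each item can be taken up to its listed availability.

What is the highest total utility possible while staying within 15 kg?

841

Density check — bear canister 79.00, climbing harness 63.00, satellite beacon 38.00 are the best per kg.
Greedy by ratio would take 2×satellite beacon + 3×climbing harness + 2×bear canister: 13 kg used, total 815.
Dropping satellite beacon and climbing harness frees 3 kg; slotting in rope (5 kg) lifts the total to 841 at 15 kg.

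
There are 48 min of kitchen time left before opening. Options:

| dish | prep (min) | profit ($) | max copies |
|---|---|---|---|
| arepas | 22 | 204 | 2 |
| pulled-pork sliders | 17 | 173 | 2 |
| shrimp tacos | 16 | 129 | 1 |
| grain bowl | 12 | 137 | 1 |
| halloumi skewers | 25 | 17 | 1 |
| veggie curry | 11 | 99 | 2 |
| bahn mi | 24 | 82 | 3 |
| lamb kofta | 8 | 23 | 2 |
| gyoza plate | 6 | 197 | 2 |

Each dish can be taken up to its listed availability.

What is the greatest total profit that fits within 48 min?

740

The ratio heuristic lands on pulled-pork sliders + grain bowl + 2×gyoza plate (704) but leaves 7 min idle.
Dropping grain bowl frees 12 min; slotting in pulled-pork sliders (17 min) lifts the total to 740 at 46 min.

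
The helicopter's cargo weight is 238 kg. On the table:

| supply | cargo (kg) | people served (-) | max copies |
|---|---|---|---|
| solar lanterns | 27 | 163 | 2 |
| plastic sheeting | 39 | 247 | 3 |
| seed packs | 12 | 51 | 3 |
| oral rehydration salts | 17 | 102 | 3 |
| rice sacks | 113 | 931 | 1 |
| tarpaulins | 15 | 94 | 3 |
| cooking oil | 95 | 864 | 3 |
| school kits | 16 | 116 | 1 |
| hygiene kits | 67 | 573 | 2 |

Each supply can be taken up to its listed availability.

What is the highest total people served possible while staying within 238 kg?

A density-first pass picks 2×tarpaulins + 2×cooking oil + school kits — 2032 at 236 kg.
The 15 kg tied up in tarpaulins is better spent on oral rehydration salts — total rises to 2040 (238 kg).
Every other selection either busts 238 kg or exceeds an availability limit or fails to beat 2040.

2040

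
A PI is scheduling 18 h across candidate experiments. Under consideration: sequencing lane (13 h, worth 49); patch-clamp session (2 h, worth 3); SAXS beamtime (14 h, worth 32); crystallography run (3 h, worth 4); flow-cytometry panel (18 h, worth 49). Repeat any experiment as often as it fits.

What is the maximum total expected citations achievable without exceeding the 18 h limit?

56

Filling by ratio: sequencing lane + 2×patch-clamp session for 55, with 1 h left unused.
The 2 h tied up in patch-clamp session is better spent on crystallography run — total rises to 56 (18 h).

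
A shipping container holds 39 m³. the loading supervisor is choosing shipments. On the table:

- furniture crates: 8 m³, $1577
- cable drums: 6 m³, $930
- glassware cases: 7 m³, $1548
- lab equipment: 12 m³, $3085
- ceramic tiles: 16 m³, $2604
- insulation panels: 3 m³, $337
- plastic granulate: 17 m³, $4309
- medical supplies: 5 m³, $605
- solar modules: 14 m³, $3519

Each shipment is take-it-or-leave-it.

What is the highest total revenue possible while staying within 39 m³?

Greedy by ratio would take glassware cases + lab equipment + insulation panels + plastic granulate: 39 m³ used, total 9279.
A better packing is furniture crates + plastic granulate + solar modules: 39 m³, total 9405.

9405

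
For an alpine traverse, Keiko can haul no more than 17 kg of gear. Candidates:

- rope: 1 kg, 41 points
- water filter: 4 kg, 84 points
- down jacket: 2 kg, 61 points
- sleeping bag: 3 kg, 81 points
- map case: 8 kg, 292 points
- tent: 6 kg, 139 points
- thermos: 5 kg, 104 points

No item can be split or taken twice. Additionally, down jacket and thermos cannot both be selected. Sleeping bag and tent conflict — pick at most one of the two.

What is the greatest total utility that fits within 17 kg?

533

Filling by ratio: rope + down jacket + sleeping bag + map case for 475, with 3 kg left unused.
Replace sleeping bag with tent: the trade gains 58 net, giving 533 at 17 kg.
The closest alternative, water filter + down jacket + sleeping bag + map case, reaches only 518.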